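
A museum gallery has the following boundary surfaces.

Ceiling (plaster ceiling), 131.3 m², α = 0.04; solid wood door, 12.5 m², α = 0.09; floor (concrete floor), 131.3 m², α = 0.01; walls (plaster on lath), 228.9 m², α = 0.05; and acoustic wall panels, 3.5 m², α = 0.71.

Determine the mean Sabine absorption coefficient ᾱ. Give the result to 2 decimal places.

Total surface area S = 507.5 m².
Weighted sum Σ Sα = 21.620.
ᾱ = A/S = 0.04.

0.04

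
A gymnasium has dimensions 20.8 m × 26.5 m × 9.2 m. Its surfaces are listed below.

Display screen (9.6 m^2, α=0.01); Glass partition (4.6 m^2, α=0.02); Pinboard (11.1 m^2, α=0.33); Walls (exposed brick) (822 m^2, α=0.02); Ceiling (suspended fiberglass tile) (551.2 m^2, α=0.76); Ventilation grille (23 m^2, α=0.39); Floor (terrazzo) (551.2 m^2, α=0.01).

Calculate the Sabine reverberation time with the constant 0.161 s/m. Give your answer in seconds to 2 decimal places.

Equivalent absorption area: A = 9.6·0.01 + 4.6·0.02 + 11.1·0.33 + 822·0.02 + 551.2·0.76 + 23·0.39 + 551.2·0.01 = 453.685 m^2.
Volume V = 20.8 × 26.5 × 9.2 = 5071.04 m³.
T = 0.161 V/A = 0.161·5071.04/453.685 = 1.80 s.

1.80 s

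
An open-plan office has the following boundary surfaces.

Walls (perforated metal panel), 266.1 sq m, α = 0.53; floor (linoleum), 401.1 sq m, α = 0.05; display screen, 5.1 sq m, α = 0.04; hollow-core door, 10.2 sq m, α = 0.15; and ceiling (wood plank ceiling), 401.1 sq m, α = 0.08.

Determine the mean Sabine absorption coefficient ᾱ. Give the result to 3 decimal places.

0.180

Total surface area S = 1083.6 sq m.
A = 266.1×0.53 + 401.1×0.05 + 5.1×0.04 + 10.2×0.15 + 401.1×0.08 = 194.910 sabins.
ᾱ = 194.910 / 1083.6 = 0.180.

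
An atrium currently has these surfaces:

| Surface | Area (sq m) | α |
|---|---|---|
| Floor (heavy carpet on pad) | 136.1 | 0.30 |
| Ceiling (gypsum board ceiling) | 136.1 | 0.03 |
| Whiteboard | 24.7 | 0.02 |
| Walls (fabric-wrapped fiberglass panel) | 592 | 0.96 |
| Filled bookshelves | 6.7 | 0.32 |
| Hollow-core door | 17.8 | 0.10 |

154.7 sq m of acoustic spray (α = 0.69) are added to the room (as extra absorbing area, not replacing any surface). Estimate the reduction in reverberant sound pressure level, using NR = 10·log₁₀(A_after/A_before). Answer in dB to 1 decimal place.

Equivalent absorption area: A_before = 136.1×0.30 + 136.1×0.03 + 24.7×0.02 + 592×0.96 + 6.7×0.32 + 17.8×0.10 = 617.651 sq m.
Added absorption = 154.7 × 0.69 = 106.743 sabins.
A_after = 617.651 + 106.743 = 724.394 sabins.
Reduction = 10 log₁₀(A_after/A_before) = 10 log₁₀(1.1728) = 0.7 dB.

0.7 dB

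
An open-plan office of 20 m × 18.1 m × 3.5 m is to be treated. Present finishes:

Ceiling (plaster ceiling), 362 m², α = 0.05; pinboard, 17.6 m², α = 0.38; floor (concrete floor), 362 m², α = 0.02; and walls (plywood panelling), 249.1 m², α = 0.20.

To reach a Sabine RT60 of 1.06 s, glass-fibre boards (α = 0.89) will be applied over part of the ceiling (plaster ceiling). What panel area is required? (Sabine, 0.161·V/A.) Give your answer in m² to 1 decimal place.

Summing Sᵢαᵢ: 18.100 + 6.688 + 7.240 + 49.820 → A₁ = 81.848 sabins.
V = 1267 m³. Target absorption A₂ = 0.161 × 1267 / 1.06 = 192.441 sabins.
Absorption to add: 192.441 − 81.848 = 110.593 sabins.
Net gain per m²: Δα = 0.89 − 0.05 = 0.84.
Panel area = 110.593 / 0.84 = 131.7 m².

131.7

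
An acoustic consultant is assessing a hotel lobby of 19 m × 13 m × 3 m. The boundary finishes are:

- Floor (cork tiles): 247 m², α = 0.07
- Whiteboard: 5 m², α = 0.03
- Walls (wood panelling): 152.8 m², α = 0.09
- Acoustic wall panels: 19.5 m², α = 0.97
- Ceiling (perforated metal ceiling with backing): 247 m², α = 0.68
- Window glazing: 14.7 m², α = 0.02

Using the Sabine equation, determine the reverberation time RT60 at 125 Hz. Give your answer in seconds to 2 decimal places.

Equivalent absorption area: A = 247*0.07 + 5*0.03 + 152.8*0.09 + 19.5*0.97 + 247*0.68 + 14.7*0.02 = 218.361 m².
Room volume: 741 m³.
Sabine: RT60 = 0.161 × 741 / 218.361 = 0.55 s.

0.55 s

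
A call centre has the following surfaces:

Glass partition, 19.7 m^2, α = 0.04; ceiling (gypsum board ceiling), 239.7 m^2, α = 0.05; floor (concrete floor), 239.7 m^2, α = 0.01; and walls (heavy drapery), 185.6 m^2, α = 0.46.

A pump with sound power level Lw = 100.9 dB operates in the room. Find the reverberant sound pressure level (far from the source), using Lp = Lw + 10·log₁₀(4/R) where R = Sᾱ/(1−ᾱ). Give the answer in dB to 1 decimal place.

A = 100.546 sabins; S = 684.7 m^2.
ᾱ = 0.1468, so room constant R = A/(1−ᾱ) = 117.846 m^2.
Lp = Lw + 10 log₁₀(4/R) = 100.9 -14.69 = 86.2 dB.

86.2 dB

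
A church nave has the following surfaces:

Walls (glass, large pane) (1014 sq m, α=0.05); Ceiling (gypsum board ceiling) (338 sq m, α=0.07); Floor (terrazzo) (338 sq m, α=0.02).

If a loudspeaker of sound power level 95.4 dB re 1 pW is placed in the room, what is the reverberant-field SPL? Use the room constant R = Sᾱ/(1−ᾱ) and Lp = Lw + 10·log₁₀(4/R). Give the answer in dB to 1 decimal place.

Σ(Sᵢαᵢ) = 1014·0.05 + 338·0.07 + 338·0.02 = 81.120; total area S = 1690.0 sq m.
ᾱ = 0.0480, so room constant R = A/(1−ᾱ) = 85.210 sq m.
Lp = 95.4 + 10·log₁₀(4/85.210) = 95.4 + (-13.28) = 82.1 dB.

82.1 dB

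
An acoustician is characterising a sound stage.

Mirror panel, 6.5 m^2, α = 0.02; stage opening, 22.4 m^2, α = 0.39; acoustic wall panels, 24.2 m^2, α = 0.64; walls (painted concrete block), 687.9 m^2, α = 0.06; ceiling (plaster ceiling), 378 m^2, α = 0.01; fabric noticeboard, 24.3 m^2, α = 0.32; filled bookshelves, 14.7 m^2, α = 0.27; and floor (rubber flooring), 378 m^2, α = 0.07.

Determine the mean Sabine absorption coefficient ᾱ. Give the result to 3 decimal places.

S = Σ Sᵢ = 6.5 + 22.4 + 24.2 + 687.9 + 378 + 24.3 + 14.7 + 378 = 1536.0 m^2.
A = 6.5×0.02 + 22.4×0.39 + 24.2×0.64 + 687.9×0.06 + 378×0.01 + 24.3×0.32 + 14.7×0.27 + 378×0.07 = 107.613 sabins.
ᾱ = A/S = 0.070.

0.070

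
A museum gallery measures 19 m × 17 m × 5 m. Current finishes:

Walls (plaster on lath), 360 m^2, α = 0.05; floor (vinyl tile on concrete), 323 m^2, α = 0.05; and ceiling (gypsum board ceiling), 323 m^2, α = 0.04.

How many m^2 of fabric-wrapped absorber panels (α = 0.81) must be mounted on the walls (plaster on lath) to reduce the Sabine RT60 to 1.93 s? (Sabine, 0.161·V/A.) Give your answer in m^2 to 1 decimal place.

Total absorption A₁ = 360·0.05 + 323·0.05 + 323·0.04
  = 18.000 + 16.150 + 12.920 = 47.070 m^2 sabins.
V = 1615 m³. Target absorption A₂ = 0.161 × 1615 / 1.93 = 134.723 sabins.
ΔA needed = 134.723 − 47.070 = 87.653 sabins.
Each m^2 of panel replacing the walls (plaster on lath) adds (0.81 − 0.05) = 0.76 sabins.
Panel area = 87.653 / 0.76 = 115.3 m^2.

115.3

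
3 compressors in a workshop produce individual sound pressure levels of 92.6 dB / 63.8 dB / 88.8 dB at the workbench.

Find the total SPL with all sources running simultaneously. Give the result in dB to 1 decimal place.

94.1 dB

Sum in the linear (power) domain: Σ 10^(Lᵢ/10) = 10^(92.6/10) + 10^(63.8/10) + 10^(88.8/10) = 2.581e+09.
Back to dB: 10·log₁₀ Σ = 94.1 dB.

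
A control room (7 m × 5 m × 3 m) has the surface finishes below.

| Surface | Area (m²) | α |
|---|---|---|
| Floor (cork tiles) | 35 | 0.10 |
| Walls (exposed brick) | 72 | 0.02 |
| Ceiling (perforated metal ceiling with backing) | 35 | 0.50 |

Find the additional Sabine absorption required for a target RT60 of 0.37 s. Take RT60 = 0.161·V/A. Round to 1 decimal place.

Summing Sᵢαᵢ: 3.500 + 1.440 + 17.500 → A₁ = 22.440 sabins.
Target A₂ = 0.161·105/0.37 = 45.689 sabins (V = 105 m³).
Additional absorption ΔA = 45.689 − 22.440 = 23.2 sabins.

23.2 sabins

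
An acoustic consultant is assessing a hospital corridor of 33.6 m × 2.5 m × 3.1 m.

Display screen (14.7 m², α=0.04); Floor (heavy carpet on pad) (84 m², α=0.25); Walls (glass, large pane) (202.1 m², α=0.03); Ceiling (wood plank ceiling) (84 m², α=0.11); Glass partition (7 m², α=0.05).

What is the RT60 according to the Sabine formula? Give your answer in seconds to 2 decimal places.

A = Σ Sᵢαᵢ = 14.7·0.04 + 84·0.25 + 202.1·0.03 + 84·0.11 + 7·0.05 = 37.241 sabins.
Room volume: 260.4 m³.
T = 0.161 V/A = 0.161·260.4/37.241 = 1.13 s.

1.13 seconds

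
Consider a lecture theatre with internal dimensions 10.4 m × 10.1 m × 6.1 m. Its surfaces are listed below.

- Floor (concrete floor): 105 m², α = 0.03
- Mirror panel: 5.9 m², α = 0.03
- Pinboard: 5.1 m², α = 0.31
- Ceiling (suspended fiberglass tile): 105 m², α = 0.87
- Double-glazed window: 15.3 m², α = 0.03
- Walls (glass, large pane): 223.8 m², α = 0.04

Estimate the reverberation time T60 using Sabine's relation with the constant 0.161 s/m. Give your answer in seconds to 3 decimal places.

Summing Sᵢαᵢ: 3.150 + 0.177 + 1.581 + 91.350 + 0.459 + 8.952 → A = 105.669 sabins.
Room volume: 640.744 m³.
T = 0.161 V/A = 0.161·640.744/105.669 = 0.976 s.

0.976 s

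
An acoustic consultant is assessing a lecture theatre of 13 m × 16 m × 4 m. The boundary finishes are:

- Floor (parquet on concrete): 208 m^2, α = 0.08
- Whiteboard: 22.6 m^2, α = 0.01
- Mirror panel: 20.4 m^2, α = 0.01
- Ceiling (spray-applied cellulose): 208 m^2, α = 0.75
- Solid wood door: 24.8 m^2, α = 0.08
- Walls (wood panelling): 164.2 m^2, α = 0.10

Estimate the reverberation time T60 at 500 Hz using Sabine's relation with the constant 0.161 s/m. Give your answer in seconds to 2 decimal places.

Total absorption A = 208*0.08 + 22.6*0.01 + 20.4*0.01 + 208*0.75 + 24.8*0.08 + 164.2*0.10
  = 16.640 + 0.226 + 0.204 + 156.000 + 1.984 + 16.420 = 191.474 m^2 sabins.
Room volume: 832 m³.
T = 0.161 V/A = 0.161·832/191.474 = 0.70 s.

0.70 seconds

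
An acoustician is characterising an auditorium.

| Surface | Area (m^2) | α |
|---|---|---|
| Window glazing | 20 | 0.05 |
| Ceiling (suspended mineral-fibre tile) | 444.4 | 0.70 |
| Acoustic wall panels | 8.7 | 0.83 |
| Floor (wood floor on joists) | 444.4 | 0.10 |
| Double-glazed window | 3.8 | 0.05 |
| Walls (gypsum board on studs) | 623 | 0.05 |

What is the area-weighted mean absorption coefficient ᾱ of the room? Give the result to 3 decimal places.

Total surface area S = 1544.3 m^2.
Weighted sum Σ Sα = 395.081.
ᾱ = A/S = 0.256.

0.256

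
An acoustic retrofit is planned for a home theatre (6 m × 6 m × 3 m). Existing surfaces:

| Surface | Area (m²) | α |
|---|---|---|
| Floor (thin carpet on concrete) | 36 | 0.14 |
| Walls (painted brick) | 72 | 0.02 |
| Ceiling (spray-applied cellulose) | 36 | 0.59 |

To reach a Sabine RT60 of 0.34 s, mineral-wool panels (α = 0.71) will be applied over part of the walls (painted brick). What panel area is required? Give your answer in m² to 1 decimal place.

33.9

A₁ = Σ Sᵢαᵢ = 36*0.14 + 72*0.02 + 36*0.59 = 27.720 sabins.
Required A₂ = 0.161·108/0.34 = 51.141 sabins.
Absorption to add: 51.141 − 27.720 = 23.421 sabins.
Each m² of panel replacing the walls (painted brick) adds (0.71 − 0.02) = 0.69 sabins.
Area = ΔA/Δα = 23.421/0.69 = 33.9 m².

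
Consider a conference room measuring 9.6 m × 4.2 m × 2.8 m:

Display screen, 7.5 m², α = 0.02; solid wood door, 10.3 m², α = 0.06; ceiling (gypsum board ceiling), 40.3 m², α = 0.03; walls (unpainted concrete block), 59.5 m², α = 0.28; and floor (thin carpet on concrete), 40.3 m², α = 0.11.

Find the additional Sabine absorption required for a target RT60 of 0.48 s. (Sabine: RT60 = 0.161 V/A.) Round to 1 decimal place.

14.8 sabins

Summing Sᵢαᵢ: 0.150 + 0.618 + 1.209 + 16.660 + 4.433 → A₁ = 23.070 sabins.
Target A₂ = 0.161·112.896/0.48 = 37.867 sabins (V = 112.896 m³).
Shortfall: 37.867 − 23.070 = 14.8 sabins.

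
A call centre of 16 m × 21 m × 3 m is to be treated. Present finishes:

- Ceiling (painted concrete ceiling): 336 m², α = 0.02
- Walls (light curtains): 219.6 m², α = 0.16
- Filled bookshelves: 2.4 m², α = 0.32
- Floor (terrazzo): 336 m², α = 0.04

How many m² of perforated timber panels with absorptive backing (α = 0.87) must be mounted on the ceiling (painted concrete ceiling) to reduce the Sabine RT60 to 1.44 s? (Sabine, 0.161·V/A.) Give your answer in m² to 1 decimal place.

Equivalent absorption area: A₁ = 336·0.02 + 219.6·0.16 + 2.4·0.32 + 336·0.04 = 56.064 m².
V = 1008 m³. Target absorption A₂ = 0.161 × 1008 / 1.44 = 112.700 sabins.
Absorption to add: 112.700 − 56.064 = 56.636 sabins.
Net gain per m²: Δα = 0.87 − 0.02 = 0.85.
Area = ΔA/Δα = 56.636/0.85 = 66.6 m².

66.6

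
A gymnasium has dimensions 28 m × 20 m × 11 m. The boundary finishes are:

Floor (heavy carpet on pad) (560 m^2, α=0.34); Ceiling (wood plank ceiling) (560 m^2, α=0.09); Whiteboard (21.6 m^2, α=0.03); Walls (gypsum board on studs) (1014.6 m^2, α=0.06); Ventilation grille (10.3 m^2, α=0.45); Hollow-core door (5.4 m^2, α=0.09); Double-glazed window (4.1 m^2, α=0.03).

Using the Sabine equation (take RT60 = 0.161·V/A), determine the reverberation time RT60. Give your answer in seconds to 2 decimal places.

Equivalent absorption area: A = 560×0.34 + 560×0.09 + 21.6×0.03 + 1014.6×0.06 + 10.3×0.45 + 5.4×0.09 + 4.1×0.03 = 307.568 m^2.
Room volume: 6160 m³.
Sabine: RT60 = 0.161 × 6160 / 307.568 = 3.22 s.

3.22 s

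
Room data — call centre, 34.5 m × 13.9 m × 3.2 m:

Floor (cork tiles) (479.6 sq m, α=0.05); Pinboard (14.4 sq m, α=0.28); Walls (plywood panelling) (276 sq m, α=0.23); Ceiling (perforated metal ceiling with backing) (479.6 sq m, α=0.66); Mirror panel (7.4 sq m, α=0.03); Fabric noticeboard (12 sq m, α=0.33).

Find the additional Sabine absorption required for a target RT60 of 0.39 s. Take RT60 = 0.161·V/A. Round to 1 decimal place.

221.3 sabins

Equivalent absorption area: A₁ = 479.6·0.05 + 14.4·0.28 + 276·0.23 + 479.6·0.66 + 7.4·0.03 + 12·0.33 = 412.210 sq m.
For T = 0.39 s, need A₂ = 0.161·V/T = 0.161·1534.56/0.39 = 633.498 sabins.
Shortfall: 633.498 − 412.210 = 221.3 sabins.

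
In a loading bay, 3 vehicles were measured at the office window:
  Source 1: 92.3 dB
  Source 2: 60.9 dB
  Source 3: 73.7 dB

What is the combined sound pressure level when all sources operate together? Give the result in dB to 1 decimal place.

92.4 dB

Converting to relative power and adding: 10^(92.3/10) + 10^(60.9/10) + 10^(73.7/10) = 1.723e+09.
L_total = 10·log₁₀(1.723e+09) = 92.4 dB.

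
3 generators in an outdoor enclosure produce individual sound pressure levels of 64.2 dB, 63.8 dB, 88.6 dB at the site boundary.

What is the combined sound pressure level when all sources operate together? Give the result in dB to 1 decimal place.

88.6 dB

Converting to relative power and adding: 10^(64.2/10) + 10^(63.8/10) + 10^(88.6/10) = 7.295e+08.
Back to dB: 10·log₁₀ Σ = 88.6 dB.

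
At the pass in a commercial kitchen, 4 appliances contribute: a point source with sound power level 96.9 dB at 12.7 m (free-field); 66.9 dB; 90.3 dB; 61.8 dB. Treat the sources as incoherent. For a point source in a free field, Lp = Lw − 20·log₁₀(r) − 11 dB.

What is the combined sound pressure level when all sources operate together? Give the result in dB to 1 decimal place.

Source at 12.7 m: Lp = 96.9 − 20·log₁₀(12.7) − 11 = 63.8 dB.
Sum in the linear (power) domain: Σ 10^(Lᵢ/10) = 10^(63.8/10) + 10^(66.9/10) + 10^(90.3/10) + 10^(61.8/10) = 1.08e+09.
L_total = 10·log₁₀(1.08e+09) = 90.3 dB.

90.3 dB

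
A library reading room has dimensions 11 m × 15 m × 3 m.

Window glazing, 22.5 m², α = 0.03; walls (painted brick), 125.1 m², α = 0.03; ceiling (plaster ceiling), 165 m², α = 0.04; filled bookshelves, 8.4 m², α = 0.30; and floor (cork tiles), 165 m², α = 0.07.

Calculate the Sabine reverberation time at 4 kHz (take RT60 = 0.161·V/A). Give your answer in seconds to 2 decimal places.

Equivalent absorption area: A = 22.5*0.03 + 125.1*0.03 + 165*0.04 + 8.4*0.30 + 165*0.07 = 25.098 m².
Volume V = 11 × 15 × 3 = 495 m³.
RT60 = 0.161 · V / A = 0.161 × 495 / 25.098 = 3.18 s.

3.18 sec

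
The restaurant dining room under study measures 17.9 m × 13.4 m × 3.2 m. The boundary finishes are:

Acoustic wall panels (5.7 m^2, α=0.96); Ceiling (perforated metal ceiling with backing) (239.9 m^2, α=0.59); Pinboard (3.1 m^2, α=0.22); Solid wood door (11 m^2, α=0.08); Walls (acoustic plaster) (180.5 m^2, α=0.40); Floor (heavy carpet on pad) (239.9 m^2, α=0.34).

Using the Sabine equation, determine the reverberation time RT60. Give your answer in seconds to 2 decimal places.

0.41 s

A = Σ Sᵢαᵢ = 5.7*0.96 + 239.9*0.59 + 3.1*0.22 + 11*0.08 + 180.5*0.40 + 239.9*0.34 = 302.341 sabins.
Room volume: 767.552 m³.
RT60 = 0.161 · V / A = 0.161 × 767.552 / 302.341 = 0.41 s.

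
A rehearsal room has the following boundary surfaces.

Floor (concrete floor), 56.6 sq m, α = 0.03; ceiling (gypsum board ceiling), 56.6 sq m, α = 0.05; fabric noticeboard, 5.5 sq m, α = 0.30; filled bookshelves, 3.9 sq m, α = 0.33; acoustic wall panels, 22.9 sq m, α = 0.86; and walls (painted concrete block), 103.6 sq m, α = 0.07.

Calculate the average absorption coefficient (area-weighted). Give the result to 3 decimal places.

S = Σ Sᵢ = 56.6 + 56.6 + 5.5 + 3.9 + 22.9 + 103.6 = 249.1 sq m.
Σ(Sᵢαᵢ) = 56.6×0.03 + 56.6×0.05 + 5.5×0.30 + 3.9×0.33 + 22.9×0.86 + 103.6×0.07 = 34.411.
ᾱ = 34.411 / 249.1 = 0.138.

0.138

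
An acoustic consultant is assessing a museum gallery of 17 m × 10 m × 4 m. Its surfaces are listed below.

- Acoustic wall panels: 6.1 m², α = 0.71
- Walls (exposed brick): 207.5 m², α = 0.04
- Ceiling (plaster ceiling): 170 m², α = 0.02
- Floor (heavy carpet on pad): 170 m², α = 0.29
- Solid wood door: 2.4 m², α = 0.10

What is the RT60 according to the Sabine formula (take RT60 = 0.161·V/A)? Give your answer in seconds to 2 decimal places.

1.67 s

Summing Sᵢαᵢ: 4.331 + 8.300 + 3.400 + 49.300 + 0.240 → A = 65.571 sabins.
Room volume: 680 m³.
Sabine: RT60 = 0.161 × 680 / 65.571 = 1.67 s.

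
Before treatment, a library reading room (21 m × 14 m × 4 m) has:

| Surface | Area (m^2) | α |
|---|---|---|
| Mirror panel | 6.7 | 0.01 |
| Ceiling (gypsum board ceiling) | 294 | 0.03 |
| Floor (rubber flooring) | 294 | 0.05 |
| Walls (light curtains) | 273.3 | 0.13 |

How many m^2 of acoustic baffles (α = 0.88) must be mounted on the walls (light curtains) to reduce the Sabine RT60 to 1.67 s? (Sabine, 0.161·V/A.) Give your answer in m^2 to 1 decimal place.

72.3

Total absorption A₁ = 6.7·0.01 + 294·0.03 + 294·0.05 + 273.3·0.13
  = 0.067 + 8.820 + 14.700 + 35.529 = 59.116 m^2 sabins.
V = 1176 m³. Target absorption A₂ = 0.161 × 1176 / 1.67 = 113.375 sabins.
Absorption to add: 113.375 − 59.116 = 54.259 sabins.
Each m^2 of panel replacing the walls (light curtains) adds (0.88 − 0.13) = 0.75 sabins.
Area = ΔA/Δα = 54.259/0.75 = 72.3 m^2.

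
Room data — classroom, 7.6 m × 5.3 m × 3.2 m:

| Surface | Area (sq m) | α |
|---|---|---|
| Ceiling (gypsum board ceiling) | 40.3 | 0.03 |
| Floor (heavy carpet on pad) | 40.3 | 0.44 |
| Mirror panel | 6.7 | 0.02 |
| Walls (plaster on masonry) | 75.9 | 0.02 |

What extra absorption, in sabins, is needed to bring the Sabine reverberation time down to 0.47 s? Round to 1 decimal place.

23.6 sabins

Summing Sᵢαᵢ: 1.209 + 17.732 + 0.134 + 1.518 → A₁ = 20.593 sabins.
For T = 0.47 s, need A₂ = 0.161·V/T = 0.161·128.896/0.47 = 44.154 sabins.
Shortfall: 44.154 − 20.593 = 23.6 sabins.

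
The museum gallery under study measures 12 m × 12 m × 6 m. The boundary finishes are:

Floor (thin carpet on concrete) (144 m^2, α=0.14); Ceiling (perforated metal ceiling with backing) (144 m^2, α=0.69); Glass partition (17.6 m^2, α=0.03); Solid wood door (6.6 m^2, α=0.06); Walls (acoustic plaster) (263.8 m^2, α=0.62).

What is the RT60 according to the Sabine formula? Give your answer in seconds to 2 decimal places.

0.49 seconds

A = Σ Sᵢαᵢ = 144·0.14 + 144·0.69 + 17.6·0.03 + 6.6·0.06 + 263.8·0.62 = 284.000 sabins.
Room volume: 864 m³.
RT60 = 0.161 · V / A = 0.161 × 864 / 284.000 = 0.49 s.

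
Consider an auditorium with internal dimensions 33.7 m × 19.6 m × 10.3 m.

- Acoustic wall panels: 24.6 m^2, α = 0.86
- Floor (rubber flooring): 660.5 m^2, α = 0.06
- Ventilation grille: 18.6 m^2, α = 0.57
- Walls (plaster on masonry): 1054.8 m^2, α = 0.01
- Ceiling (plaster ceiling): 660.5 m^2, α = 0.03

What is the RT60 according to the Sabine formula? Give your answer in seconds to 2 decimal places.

Summing Sᵢαᵢ: 21.156 + 39.630 + 10.602 + 10.548 + 19.815 → A = 101.751 sabins.
Room volume: 6803.356 m³.
RT60 = 0.161 · V / A = 0.161 × 6803.356 / 101.751 = 10.76 s.

10.76 sec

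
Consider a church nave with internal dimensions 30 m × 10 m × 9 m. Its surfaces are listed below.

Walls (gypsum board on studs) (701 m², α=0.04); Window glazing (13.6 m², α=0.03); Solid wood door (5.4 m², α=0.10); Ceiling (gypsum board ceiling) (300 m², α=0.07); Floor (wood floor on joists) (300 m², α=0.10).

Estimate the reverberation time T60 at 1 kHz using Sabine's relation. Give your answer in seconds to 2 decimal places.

Equivalent absorption area: A = 701*0.04 + 13.6*0.03 + 5.4*0.10 + 300*0.07 + 300*0.10 = 79.988 m².
V = 30·10·9 = 2700 m³.
Sabine: RT60 = 0.161 × 2700 / 79.988 = 5.43 s.

5.43 s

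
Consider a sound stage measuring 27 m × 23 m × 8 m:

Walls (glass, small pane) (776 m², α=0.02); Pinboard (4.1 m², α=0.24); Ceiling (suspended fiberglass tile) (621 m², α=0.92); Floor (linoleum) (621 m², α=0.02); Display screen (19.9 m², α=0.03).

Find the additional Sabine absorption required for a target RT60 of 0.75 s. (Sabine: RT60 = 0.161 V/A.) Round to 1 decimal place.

A₁ = Σ Sᵢαᵢ = 776×0.02 + 4.1×0.24 + 621×0.92 + 621×0.02 + 19.9×0.03 = 600.841 sabins.
Target A₂ = 0.161·4968/0.75 = 1066.464 sabins (V = 4968 m³).
Shortfall: 1066.464 − 600.841 = 465.6 sabins.

465.6 sabins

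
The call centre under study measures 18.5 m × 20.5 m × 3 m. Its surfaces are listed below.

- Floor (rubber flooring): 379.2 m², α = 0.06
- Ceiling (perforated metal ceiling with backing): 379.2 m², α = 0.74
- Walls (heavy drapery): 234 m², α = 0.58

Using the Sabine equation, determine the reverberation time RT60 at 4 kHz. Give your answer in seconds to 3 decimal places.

A = Σ Sᵢαᵢ = 379.2×0.06 + 379.2×0.74 + 234×0.58 = 439.080 sabins.
V = 18.5·20.5·3 = 1137.75 m³.
Sabine: RT60 = 0.161 × 1137.75 / 439.080 = 0.417 s.

0.417 s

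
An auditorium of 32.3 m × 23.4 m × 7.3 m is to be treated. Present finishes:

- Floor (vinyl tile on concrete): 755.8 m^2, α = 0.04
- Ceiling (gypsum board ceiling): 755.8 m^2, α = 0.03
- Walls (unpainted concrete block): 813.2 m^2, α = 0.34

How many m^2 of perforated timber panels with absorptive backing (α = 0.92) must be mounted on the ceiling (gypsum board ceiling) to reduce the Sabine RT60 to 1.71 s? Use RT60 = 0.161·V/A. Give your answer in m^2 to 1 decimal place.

213.6

A₁ = Σ Sᵢαᵢ = 755.8·0.04 + 755.8·0.03 + 813.2·0.34 = 329.394 sabins.
V = 5517.486 m³. Target absorption A₂ = 0.161 × 5517.486 / 1.71 = 519.483 sabins.
Absorption to add: 519.483 − 329.394 = 190.089 sabins.
Net gain per m^2: Δα = 0.92 − 0.03 = 0.89.
Area = ΔA/Δα = 190.089/0.89 = 213.6 m^2.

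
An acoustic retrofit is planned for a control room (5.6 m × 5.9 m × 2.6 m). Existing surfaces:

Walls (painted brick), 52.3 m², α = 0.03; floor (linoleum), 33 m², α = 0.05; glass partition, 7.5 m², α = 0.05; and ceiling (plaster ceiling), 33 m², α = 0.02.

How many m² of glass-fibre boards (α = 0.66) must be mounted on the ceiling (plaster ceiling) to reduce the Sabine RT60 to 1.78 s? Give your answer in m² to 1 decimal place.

Equivalent absorption area: A₁ = 52.3×0.03 + 33×0.05 + 7.5×0.05 + 33×0.02 = 4.254 m².
Required A₂ = 0.161·85.904/1.78 = 7.770 sabins.
Absorption to add: 7.770 − 4.254 = 3.516 sabins.
Each m² of panel replacing the ceiling (plaster ceiling) adds (0.66 − 0.02) = 0.64 sabins.
Area = ΔA/Δα = 3.516/0.64 = 5.5 m².

5.5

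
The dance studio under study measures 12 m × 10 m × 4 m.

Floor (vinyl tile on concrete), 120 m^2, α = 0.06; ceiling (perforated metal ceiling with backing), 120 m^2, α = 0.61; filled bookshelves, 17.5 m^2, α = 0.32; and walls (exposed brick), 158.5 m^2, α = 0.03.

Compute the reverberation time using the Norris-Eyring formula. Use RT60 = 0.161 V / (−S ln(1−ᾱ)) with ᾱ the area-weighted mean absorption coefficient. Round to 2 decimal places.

0.75 seconds

S = Σ Sᵢ = 416.0 m^2.
Absorption A = 120·0.06 + 120·0.61 + 17.5·0.32 + 158.5·0.03 = 90.755 sabins.
ᾱ = 90.755 / 416.0 = 0.2182.
−S·ln(1−ᾱ) = −416.0 × ln(1 − 0.2182) = 102.401.
V = 12 × 10 × 4 = 480 m³.
T = 0.161·V/[−S·ln(1−ᾱ)] = 0.161·480/102.401 = 0.75 s.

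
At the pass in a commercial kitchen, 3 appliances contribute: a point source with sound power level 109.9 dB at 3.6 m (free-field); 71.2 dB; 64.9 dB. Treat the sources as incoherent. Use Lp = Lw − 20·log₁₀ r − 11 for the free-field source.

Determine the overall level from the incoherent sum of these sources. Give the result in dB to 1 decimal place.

87.9 dB

Source at 3.6 m: Lp = 109.9 − 20·log₁₀(3.6) − 11 = 87.8 dB.
Converting to relative power and adding: 10^(87.8/10) + 10^(71.2/10) + 10^(64.9/10) = 6.188e+08.
L_total = 10·log₁₀(6.188e+08) = 87.9 dB.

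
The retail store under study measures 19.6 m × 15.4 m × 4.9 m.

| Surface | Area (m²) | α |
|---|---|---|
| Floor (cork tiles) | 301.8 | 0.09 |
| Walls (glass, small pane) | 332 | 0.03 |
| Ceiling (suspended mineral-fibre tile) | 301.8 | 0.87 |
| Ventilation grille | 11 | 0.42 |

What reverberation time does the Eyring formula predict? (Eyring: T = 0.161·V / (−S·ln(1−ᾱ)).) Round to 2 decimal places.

S = Σ Sᵢ = 946.6 m².
Σ(Sᵢαᵢ) = 301.8×0.09 + 332×0.03 + 301.8×0.87 + 11×0.42 = 304.308.
ᾱ = 304.308 / 946.6 = 0.3215.
−S·ln(1−ᾱ) = −946.6 × ln(1 − 0.3215) = 367.158.
V = 19.6 × 15.4 × 4.9 = 1479.016 m³.
RT60 = 0.161 × 1479.016 / 367.158 = 0.65 s.

0.65 s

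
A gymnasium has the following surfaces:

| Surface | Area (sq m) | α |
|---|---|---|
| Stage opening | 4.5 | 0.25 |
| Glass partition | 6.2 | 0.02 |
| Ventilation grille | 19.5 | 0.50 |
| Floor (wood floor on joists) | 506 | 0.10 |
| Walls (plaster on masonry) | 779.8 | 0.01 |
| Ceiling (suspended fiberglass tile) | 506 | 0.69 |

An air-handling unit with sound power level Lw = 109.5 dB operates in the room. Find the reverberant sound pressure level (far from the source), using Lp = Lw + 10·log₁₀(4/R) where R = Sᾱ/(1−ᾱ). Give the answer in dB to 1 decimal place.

Σ(Sᵢαᵢ) = 4.5×0.25 + 6.2×0.02 + 19.5×0.50 + 506×0.10 + 779.8×0.01 + 506×0.69 = 418.537; total area S = 1822.0 sq m.
ᾱ = 0.2297, so room constant R = A/(1−ᾱ) = 543.343 sq m.
Lp = Lw + 10 log₁₀(4/R) = 109.5 -21.33 = 88.2 dB.

88.2 dB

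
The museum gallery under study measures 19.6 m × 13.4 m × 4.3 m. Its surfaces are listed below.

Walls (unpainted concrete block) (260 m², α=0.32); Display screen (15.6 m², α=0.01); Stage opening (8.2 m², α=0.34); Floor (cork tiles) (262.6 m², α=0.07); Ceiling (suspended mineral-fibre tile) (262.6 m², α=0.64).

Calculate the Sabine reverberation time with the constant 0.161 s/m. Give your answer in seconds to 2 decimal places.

0.67 seconds

Total absorption A = 260×0.32 + 15.6×0.01 + 8.2×0.34 + 262.6×0.07 + 262.6×0.64
  = 83.200 + 0.156 + 2.788 + 18.382 + 168.064 = 272.590 m² sabins.
V = 19.6·13.4·4.3 = 1129.352 m³.
RT60 = 0.161 · V / A = 0.161 × 1129.352 / 272.590 = 0.67 s.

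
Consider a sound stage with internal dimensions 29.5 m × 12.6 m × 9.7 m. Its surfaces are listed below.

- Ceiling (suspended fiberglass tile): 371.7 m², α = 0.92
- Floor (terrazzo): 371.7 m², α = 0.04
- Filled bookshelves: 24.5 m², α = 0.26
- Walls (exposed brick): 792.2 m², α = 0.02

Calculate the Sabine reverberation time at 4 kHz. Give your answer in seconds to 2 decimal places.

A = Σ Sᵢαᵢ = 371.7·0.92 + 371.7·0.04 + 24.5·0.26 + 792.2·0.02 = 379.046 sabins.
Volume V = 29.5 × 12.6 × 9.7 = 3605.49 m³.
Sabine: RT60 = 0.161 × 3605.49 / 379.046 = 1.53 s.

1.53 s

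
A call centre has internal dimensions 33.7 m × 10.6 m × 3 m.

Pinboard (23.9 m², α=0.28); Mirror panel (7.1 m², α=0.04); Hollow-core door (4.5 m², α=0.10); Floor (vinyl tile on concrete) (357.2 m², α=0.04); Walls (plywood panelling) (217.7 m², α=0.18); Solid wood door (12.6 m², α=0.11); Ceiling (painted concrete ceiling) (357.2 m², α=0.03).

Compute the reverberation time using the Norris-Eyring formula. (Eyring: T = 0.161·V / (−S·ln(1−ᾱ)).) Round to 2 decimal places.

2.27 s

Total surface area S = 23.9 + 7.1 + 4.5 + 357.2 + 217.7 + 12.6 + 357.2 = 980.2 m².
Σ(Sᵢαᵢ) = 23.9·0.28 + 7.1·0.04 + 4.5·0.10 + 357.2·0.04 + 217.7·0.18 + 12.6·0.11 + 357.2·0.03 = 73.002.
Mean coefficient ᾱ = A/S = 0.0745.
Eyring denominator: −S ln(1−ᾱ) = 75.888.
V = 33.7 × 10.6 × 3 = 1071.66 m³.
RT60 = 0.161 × 1071.66 / 75.888 = 2.27 s.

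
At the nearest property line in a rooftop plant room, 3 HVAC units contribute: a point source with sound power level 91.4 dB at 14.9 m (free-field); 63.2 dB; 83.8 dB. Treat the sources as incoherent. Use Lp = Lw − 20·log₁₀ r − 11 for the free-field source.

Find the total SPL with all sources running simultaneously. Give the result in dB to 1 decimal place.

83.8 dB

Source at 14.9 m: Lp = 91.4 − 20·log₁₀(14.9) − 11 = 56.9 dB.
Sum in the linear (power) domain: Σ 10^(Lᵢ/10) = 10^(56.9/10) + 10^(63.2/10) + 10^(83.8/10) = 2.425e+08.
Combined level = 10 log₁₀(2.425e+08) = 83.8 dB.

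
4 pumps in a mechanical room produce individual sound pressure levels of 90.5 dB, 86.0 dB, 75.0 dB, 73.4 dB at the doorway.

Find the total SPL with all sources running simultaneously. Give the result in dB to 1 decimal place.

Sum in the linear (power) domain: Σ 10^(Lᵢ/10) = 10^(90.5/10) + 10^(86.0/10) + 10^(75.0/10) + 10^(73.4/10) = 1.574e+09.
Back to dB: 10·log₁₀ Σ = 92.0 dB.

92.0 dB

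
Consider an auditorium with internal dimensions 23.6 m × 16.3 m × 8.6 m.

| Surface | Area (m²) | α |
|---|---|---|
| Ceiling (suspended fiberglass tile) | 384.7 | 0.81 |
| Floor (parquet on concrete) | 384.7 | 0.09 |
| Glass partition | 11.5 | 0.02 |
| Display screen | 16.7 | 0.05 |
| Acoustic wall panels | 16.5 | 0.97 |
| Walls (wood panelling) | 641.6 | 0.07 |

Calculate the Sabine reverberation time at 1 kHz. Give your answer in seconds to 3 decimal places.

1.305 s

Equivalent absorption area: A = 384.7·0.81 + 384.7·0.09 + 11.5·0.02 + 16.7·0.05 + 16.5·0.97 + 641.6·0.07 = 408.212 m².
Room volume: 3308.248 m³.
T = 0.161 V/A = 0.161·3308.248/408.212 = 1.305 s.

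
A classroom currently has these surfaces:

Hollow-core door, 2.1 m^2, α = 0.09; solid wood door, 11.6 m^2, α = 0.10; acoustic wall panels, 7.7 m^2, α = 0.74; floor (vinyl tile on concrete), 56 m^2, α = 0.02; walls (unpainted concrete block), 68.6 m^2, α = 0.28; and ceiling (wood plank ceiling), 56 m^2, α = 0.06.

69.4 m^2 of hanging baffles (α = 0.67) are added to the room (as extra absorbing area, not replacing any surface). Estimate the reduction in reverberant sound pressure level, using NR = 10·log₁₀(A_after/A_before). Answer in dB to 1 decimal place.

4.0 dB

Total absorption A_before = 2.1×0.09 + 11.6×0.10 + 7.7×0.74 + 56×0.02 + 68.6×0.28 + 56×0.06
  = 0.189 + 1.160 + 5.698 + 1.120 + 19.208 + 3.360 = 30.735 m^2 sabins.
Treatment contributes 69.4·0.67 = 46.498 sabins.
A_after = 30.735 + 46.498 = 77.233 sabins.
Reduction = 10 log₁₀(A_after/A_before) = 10 log₁₀(2.5129) = 4.0 dB.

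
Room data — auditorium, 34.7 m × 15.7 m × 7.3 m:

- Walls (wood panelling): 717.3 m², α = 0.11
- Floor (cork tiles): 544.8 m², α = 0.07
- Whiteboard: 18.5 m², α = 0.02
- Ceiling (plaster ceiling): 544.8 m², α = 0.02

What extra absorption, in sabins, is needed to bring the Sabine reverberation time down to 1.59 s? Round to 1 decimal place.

A₁ = Σ Sᵢαᵢ = 717.3×0.11 + 544.8×0.07 + 18.5×0.02 + 544.8×0.02 = 128.305 sabins.
Target A₂ = 0.161·3976.967/1.59 = 402.699 sabins (V = 3976.967 m³).
Shortfall: 402.699 − 128.305 = 274.4 sabins.

274.4 sabins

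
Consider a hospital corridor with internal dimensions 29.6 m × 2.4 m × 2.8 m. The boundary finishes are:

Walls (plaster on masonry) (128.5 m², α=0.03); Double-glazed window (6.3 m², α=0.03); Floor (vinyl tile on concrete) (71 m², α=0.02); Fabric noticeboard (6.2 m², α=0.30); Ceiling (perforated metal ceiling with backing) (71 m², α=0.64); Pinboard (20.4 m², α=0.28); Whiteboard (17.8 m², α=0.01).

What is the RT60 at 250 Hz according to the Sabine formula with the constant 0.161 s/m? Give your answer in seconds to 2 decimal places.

0.55 seconds

A = Σ Sᵢαᵢ = 128.5*0.03 + 6.3*0.03 + 71*0.02 + 6.2*0.30 + 71*0.64 + 20.4*0.28 + 17.8*0.01 = 58.654 sabins.
V = 29.6·2.4·2.8 = 198.912 m³.
T = 0.161 V/A = 0.161·198.912/58.654 = 0.55 s.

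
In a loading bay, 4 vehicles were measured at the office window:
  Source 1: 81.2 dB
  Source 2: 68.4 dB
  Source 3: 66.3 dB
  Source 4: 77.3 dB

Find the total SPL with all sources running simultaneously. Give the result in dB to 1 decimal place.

82.9 dB

Converting to relative power and adding: 10^(81.2/10) + 10^(68.4/10) + 10^(66.3/10) + 10^(77.3/10) = 1.967e+08.
Back to dB: 10·log₁₀ Σ = 82.9 dB.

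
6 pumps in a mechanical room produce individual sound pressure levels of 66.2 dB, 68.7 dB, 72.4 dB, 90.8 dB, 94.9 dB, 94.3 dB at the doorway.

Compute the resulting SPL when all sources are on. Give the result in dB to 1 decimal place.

98.5 dB

Converting to relative power and adding: 10^(66.2/10) + 10^(68.7/10) + 10^(72.4/10) + 10^(90.8/10) + 10^(94.9/10) + 10^(94.3/10) = 7.013e+09.
Back to dB: 10·log₁₀ Σ = 98.5 dB.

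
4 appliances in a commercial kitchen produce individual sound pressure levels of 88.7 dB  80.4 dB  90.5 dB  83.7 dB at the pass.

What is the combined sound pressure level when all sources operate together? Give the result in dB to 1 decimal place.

Sum in the linear (power) domain: Σ 10^(Lᵢ/10) = 10^(88.7/10) + 10^(80.4/10) + 10^(90.5/10) + 10^(83.7/10) = 2.207e+09.
Combined level = 10 log₁₀(2.207e+09) = 93.4 dB.

93.4 dB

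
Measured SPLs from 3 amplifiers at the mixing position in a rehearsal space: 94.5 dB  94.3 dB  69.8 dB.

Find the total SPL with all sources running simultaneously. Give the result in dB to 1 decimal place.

Σ 10^(Lᵢ/10) = 5.519e+09.
L_total = 10·log₁₀(5.519e+09) = 97.4 dB.

97.4 dB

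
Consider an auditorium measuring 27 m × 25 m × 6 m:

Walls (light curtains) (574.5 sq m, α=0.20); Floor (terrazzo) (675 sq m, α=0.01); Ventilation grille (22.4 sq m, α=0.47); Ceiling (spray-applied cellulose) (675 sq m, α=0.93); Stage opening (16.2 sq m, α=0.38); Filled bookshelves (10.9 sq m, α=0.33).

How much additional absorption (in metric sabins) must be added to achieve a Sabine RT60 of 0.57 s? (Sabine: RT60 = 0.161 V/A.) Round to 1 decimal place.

374.3 sabins

A₁ = Σ Sᵢαᵢ = 574.5*0.20 + 675*0.01 + 22.4*0.47 + 675*0.93 + 16.2*0.38 + 10.9*0.33 = 769.681 sabins.
For T = 0.57 s, need A₂ = 0.161·V/T = 0.161·4050/0.57 = 1143.947 sabins.
Additional absorption ΔA = 1143.947 − 769.681 = 374.3 sabins.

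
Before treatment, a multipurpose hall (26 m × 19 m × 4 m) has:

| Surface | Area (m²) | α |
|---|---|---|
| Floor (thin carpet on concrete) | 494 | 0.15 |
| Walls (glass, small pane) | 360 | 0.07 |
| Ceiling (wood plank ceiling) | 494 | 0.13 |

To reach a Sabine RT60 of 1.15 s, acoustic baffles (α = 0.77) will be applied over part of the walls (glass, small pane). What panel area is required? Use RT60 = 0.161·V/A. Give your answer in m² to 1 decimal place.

161.6

Equivalent absorption area: A₁ = 494*0.15 + 360*0.07 + 494*0.13 = 163.520 m².
Required A₂ = 0.161·1976/1.15 = 276.640 sabins.
ΔA needed = 276.640 − 163.520 = 113.120 sabins.
Each m² of panel replacing the walls (glass, small pane) adds (0.77 − 0.07) = 0.70 sabins.
Panel area = 113.120 / 0.70 = 161.6 m².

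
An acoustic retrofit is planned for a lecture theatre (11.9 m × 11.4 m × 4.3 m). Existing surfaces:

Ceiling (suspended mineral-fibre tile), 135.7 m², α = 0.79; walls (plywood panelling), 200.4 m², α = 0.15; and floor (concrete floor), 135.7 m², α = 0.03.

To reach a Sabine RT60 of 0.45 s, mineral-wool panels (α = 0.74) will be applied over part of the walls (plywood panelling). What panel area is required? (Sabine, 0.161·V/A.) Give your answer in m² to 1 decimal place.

114.2

Summing Sᵢαᵢ: 107.203 + 30.060 + 4.071 → A₁ = 141.334 sabins.
V = 583.338 m³. Target absorption A₂ = 0.161 × 583.338 / 0.45 = 208.705 sabins.
ΔA needed = 208.705 − 141.334 = 67.371 sabins.
Net gain per m²: Δα = 0.74 − 0.15 = 0.59.
Area = ΔA/Δα = 67.371/0.59 = 114.2 m².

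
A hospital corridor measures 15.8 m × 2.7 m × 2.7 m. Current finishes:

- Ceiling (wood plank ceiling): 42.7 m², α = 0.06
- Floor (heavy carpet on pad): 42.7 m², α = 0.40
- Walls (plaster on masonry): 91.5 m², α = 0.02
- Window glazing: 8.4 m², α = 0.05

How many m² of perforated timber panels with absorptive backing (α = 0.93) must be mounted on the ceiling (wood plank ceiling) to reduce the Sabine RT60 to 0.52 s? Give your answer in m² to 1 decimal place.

15.8

Total absorption A₁ = 42.7·0.06 + 42.7·0.40 + 91.5·0.02 + 8.4·0.05
  = 2.562 + 17.080 + 1.830 + 0.420 = 21.892 m² sabins.
V = 115.182 m³. Target absorption A₂ = 0.161 × 115.182 / 0.52 = 35.662 sabins.
ΔA needed = 35.662 − 21.892 = 13.770 sabins.
Net gain per m²: Δα = 0.93 − 0.06 = 0.87.
Area = ΔA/Δα = 13.770/0.87 = 15.8 m².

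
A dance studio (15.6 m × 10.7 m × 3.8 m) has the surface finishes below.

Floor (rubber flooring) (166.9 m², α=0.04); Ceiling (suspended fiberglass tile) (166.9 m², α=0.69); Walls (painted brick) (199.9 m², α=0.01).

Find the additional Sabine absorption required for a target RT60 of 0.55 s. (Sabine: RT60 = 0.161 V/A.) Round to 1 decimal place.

A₁ = Σ Sᵢαᵢ = 166.9×0.04 + 166.9×0.69 + 199.9×0.01 = 123.836 sabins.
V = 634.296 m³. Required absorption A₂ = 0.161 × 634.296 / 0.55 = 185.676 sabins.
Additional absorption ΔA = 185.676 − 123.836 = 61.8 sabins.

61.8 sabins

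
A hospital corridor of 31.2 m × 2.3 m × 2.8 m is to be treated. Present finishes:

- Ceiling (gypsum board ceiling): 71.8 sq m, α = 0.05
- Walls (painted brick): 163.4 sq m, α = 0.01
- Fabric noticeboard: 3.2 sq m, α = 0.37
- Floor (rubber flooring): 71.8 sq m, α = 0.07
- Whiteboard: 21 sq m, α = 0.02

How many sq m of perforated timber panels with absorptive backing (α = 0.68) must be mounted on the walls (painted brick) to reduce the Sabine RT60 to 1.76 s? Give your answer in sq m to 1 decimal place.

9.7

Total absorption A₁ = 71.8×0.05 + 163.4×0.01 + 3.2×0.37 + 71.8×0.07 + 21×0.02
  = 3.590 + 1.634 + 1.184 + 5.026 + 0.420 = 11.854 sq m sabins.
V = 200.928 m³. Target absorption A₂ = 0.161 × 200.928 / 1.76 = 18.380 sabins.
ΔA needed = 18.380 − 11.854 = 6.526 sabins.
Each sq m of panel replacing the walls (painted brick) adds (0.68 − 0.01) = 0.67 sabins.
Area = ΔA/Δα = 6.526/0.67 = 9.7 sq m.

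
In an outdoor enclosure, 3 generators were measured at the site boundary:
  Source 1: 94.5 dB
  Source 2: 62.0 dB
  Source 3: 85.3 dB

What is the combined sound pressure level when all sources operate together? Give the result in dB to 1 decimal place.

Σ 10^(Lᵢ/10) = 3.159e+09.
Back to dB: 10·log₁₀ Σ = 95.0 dB.

95.0 dB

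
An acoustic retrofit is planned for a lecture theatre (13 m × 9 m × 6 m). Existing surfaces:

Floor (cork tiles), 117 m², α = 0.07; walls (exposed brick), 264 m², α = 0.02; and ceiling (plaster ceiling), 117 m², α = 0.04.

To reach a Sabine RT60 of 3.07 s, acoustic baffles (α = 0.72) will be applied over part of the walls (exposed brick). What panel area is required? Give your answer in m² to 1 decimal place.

Equivalent absorption area: A₁ = 117*0.07 + 264*0.02 + 117*0.04 = 18.150 m².
V = 702 m³. Target absorption A₂ = 0.161 × 702 / 3.07 = 36.815 sabins.
Absorption to add: 36.815 − 18.150 = 18.665 sabins.
Net gain per m²: Δα = 0.72 − 0.02 = 0.70.
Area = ΔA/Δα = 18.665/0.70 = 26.7 m².

26.7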